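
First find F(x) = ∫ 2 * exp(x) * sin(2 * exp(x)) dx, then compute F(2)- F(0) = cos(2) - cos(2*exp(2))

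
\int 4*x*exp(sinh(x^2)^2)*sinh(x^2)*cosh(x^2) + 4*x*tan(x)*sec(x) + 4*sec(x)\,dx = 4*x*sec(x) + exp(sinh(x^2)^2) + C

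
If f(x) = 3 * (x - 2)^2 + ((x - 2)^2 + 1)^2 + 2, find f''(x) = 12*x^2 - 48*x + 58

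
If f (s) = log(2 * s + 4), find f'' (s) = -1/(s^2 + 4*s + 4)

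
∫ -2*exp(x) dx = -2*exp(x) + C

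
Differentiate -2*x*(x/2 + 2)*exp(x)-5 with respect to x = -x^2*exp(x) - 6*x*exp(x) - 4*exp(x)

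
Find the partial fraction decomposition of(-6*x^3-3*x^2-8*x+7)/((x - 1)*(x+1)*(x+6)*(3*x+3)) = -1243/(525*(x + 6)) + 73/(150*(x + 1)) - 3/(5*(x + 1)^2) - 5/(42*(x - 1))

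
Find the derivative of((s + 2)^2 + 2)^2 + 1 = 4*s^3 + 24*s^2 + 56*s + 48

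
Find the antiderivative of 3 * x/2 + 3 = 3*x^2/4 + 3*x + C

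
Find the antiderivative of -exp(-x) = exp(-x) + C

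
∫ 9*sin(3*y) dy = -3*cos(3*y) + C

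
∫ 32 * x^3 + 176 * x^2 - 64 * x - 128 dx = 8*x^4 + 176*x^3/3 - 32*x^2 - 128*x + C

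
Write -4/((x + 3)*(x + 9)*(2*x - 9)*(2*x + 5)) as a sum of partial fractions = 8/(91*(2*x + 5)) - 8/(2835*(2*x - 9)) + 2/(1053*(x + 9)) - 2/(45*(x + 3))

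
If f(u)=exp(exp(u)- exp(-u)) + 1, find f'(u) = (exp(exp(u) - exp(-u)) + exp(2*u + exp(u) - exp(-u)))*exp(-u)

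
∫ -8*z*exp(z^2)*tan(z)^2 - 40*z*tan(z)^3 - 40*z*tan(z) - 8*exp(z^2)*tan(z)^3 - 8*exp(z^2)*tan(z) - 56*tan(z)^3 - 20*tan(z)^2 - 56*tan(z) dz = (-20*z - 4*exp(z^2) - 28)*tan(z)^2 + C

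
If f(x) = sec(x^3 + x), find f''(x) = 18*x^4*tan(x^3 + x)^2*sec(x^3 + x) + 9*x^4*sec(x^3 + x) + 12*x^2*tan(x^3 + x)^2*sec(x^3 + x) + 6*x^2*sec(x^3 + x) + 6*x*tan(x^3 + x)*sec(x^3 + x) + 2*tan(x^3 + x)^2*sec(x^3 + x) + sec(x^3 + x)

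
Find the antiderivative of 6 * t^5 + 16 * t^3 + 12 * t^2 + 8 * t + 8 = t^6 + 4*t^4 + 4*t^3 + 4*t^2 + 8*t + C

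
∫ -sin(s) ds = cos(s) + C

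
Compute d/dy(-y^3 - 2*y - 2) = -3*y^2 - 2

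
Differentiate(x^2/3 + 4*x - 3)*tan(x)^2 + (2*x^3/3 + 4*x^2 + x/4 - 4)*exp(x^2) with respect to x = 4*x^4*exp(x^2)/3 + 8*x^3*exp(x^2) + 5*x^2*exp(x^2)/2 + 2*x^2*sin(x)/(3*cos(x)^3) + 8*x*sin(x)/cos(x)^3 - 2*x/3 + 2*x/(3*cos(x)^2) + exp(x^2)/4 - 6*sin(x)/cos(x)^3 - 4 + 4/cos(x)^2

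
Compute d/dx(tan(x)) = cos(x)^(-2)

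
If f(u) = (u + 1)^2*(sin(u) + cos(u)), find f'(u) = -u^2*sin(u) + u^2*cos(u) + 4*u*cos(u) + sin(u) + 3*cos(u)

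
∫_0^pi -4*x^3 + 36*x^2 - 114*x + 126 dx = -3*(-3 + pi)^2 - (-3 + pi)^4 + 108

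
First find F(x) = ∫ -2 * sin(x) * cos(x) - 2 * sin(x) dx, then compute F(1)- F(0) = -4 + (cos(1) + 1)^2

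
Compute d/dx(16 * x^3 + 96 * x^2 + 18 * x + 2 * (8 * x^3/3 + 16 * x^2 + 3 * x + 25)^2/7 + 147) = 256*x^5/21 + 2560*x^4/21 + 2176*x^3/7 + 1712*x^2/7 + 4580*x/7 + 426/7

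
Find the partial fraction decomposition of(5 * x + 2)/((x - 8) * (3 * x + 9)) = 13/(33*(x + 3)) + 14/(11*(x - 8))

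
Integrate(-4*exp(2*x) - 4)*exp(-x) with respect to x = -8*sinh(x) + C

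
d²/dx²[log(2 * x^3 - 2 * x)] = (-3*x^4 - 1)/(x^6 - 2*x^4 + x^2)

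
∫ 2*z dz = z^2 + C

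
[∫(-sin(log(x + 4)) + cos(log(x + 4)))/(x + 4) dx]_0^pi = sqrt(2)*(-cos(-2*log(2) + pi/4) + sin(pi/4 + log(pi + 4)))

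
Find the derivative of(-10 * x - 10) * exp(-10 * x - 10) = (100*x + 90)*exp(-10*x - 10)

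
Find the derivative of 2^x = 2^x*log(2)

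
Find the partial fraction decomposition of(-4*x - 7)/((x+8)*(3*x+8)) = 11/(16*(3*x + 8)) - 25/(16*(x + 8))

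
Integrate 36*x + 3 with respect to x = 18*x^2 + 3*x + C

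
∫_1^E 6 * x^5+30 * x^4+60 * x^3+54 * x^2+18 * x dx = -49 + (-1 + (1 + E)^3)^2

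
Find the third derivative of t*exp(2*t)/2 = 4*t*exp(2*t) + 6*exp(2*t)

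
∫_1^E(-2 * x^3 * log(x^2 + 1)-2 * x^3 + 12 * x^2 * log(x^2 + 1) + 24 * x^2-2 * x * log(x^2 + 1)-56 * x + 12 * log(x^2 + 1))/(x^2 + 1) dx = -4*(-3*E + exp(2)/4 + 7)*log(1 + exp(2)) + 17*log(2)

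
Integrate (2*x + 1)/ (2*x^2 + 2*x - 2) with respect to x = log(x^2 + x - 1)/2 + C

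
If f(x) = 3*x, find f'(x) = 3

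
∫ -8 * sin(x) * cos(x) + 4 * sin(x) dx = (2*cos(x) - 1)^2 + C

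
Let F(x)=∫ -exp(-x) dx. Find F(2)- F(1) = -exp(-1) + exp(-2)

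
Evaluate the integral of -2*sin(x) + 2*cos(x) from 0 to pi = -4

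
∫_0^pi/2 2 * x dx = pi^2/4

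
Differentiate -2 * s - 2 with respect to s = -2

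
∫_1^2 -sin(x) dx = -cos(1) + cos(2)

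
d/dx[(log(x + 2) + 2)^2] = (2*log(x + 2) + 4)/(x + 2)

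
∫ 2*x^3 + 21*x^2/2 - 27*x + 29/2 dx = x^4/2 + 7*x^3/2 - 27*x^2/2 + 29*x/2 + C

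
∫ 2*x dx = x^2 + C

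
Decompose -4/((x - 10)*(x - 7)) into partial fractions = 4/(3*(x - 7)) - 4/(3*(x - 10))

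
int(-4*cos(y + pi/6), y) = -4*sin(y + pi/6) + C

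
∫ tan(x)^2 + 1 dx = tan(x) + C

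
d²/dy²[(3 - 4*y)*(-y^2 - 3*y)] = 24*y + 18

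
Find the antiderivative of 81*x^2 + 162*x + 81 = 27*x^3 + 81*x^2 + 81*x + C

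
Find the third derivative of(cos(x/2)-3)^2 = -3*sin(x/2)/4 + sin(x)/2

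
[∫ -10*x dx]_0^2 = -20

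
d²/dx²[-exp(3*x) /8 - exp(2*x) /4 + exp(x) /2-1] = -9*exp(3*x)/8 - exp(2*x) + exp(x)/2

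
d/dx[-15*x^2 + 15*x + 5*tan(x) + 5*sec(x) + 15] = -30*x + 5*tan(x)^2 + 5*tan(x)*sec(x) + 20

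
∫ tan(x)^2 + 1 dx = tan(x) + C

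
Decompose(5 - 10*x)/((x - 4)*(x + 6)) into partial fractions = -13/(2*(x + 6)) - 7/(2*(x - 4))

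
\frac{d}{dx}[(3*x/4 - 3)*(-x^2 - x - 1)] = -9*x^2/4 + 9*x/2 + 9/4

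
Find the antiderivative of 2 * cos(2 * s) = sin(2*s) + C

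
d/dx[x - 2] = 1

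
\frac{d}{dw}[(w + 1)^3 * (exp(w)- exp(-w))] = (w^3*exp(2*w) + w^3 + 6*w^2*exp(2*w) + 9*w*exp(2*w) - 3*w + 4*exp(2*w) - 2)*exp(-w)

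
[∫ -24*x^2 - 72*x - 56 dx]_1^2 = -220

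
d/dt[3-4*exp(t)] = -4*exp(t)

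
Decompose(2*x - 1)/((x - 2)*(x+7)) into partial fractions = 5/(3*(x + 7)) + 1/(3*(x - 2))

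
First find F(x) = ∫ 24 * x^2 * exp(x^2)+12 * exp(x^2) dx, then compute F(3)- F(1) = -12*E + 36*exp(9)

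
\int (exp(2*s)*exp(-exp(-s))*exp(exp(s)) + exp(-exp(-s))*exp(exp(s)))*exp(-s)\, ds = exp(2*sinh(s)) + C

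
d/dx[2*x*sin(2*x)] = 4*x*cos(2*x) + 2*sin(2*x)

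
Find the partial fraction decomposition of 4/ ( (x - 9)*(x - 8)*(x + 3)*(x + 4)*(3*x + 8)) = 81/(1120*(3*x + 8)) + 1/(156*(x + 4)) - 1/(33*(x + 3)) - 1/(1056*(x - 8)) + 1/(1365*(x - 9))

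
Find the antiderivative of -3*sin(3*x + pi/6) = cos(3*x + pi/6) + C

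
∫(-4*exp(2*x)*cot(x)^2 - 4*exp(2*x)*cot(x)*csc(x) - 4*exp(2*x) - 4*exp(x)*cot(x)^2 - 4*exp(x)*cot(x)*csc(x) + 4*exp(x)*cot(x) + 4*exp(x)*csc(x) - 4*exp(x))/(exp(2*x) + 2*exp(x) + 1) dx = 4*(cot(x) + csc(x))*exp(x)/(exp(x) + 1) + C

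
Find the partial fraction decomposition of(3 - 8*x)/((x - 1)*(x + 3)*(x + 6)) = 17/(7*(x + 6)) - 9/(4*(x + 3)) - 5/(28*(x - 1))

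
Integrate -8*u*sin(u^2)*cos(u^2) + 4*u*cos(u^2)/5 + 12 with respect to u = 12*u + 2*sin(u^2)/5 + cos(2*u^2) + C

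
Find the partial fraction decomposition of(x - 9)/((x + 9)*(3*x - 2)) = -25/(29*(3*x - 2)) + 18/(29*(x + 9))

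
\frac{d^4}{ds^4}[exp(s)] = exp(s)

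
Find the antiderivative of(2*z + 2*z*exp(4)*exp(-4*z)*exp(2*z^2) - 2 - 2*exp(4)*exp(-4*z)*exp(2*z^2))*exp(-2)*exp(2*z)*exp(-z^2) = 2*sinh((z - 1)^2 + 1) + C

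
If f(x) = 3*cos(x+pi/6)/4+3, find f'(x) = -3*sin(x + pi/6)/4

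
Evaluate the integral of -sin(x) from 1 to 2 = -cos(1) + cos(2)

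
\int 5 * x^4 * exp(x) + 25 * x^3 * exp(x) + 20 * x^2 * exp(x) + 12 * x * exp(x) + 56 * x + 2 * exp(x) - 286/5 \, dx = x*(5*x^3 + 5*x^2 + 5*x + 2)*exp(x) - 6*x/5 + 28*(x - 1)^2 + C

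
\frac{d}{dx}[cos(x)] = -sin(x)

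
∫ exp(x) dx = exp(x) + C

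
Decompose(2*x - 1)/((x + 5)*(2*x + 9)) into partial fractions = -20/(2*x + 9) + 11/(x + 5)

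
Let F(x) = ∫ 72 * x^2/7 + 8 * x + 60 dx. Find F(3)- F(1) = 1688/7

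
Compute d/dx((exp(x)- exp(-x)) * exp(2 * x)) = 3*exp(3*x) - exp(x)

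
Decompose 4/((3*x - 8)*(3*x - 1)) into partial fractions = -4/(7*(3*x - 1)) + 4/(7*(3*x - 8))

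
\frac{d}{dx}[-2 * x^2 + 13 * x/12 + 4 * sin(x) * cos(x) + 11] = -4*x - 8*sin(x)^2 + 61/12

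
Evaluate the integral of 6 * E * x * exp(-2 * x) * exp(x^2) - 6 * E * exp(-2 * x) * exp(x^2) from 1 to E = -3 + 3*exp((-1 + E)^2)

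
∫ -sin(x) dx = cos(x) + C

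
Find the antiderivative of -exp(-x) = exp(-x) + C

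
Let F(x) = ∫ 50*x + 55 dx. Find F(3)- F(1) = 310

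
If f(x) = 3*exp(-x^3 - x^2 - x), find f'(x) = (-9*x^2 - 6*x - 3)*exp(-x^3 - x^2 - x)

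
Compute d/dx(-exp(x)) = -exp(x)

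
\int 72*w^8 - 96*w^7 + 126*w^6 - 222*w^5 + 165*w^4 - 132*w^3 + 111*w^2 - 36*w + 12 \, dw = 8*w^9 - 12*w^8 + 18*w^7 - 37*w^6 + 33*w^5 - 33*w^4 + 37*w^3 - 18*w^2 + 12*w + C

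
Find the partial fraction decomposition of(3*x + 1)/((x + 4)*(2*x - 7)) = 23/(15*(2*x - 7)) + 11/(15*(x + 4))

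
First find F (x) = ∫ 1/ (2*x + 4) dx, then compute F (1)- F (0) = log(3/2)/2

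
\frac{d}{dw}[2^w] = 2^w*log(2)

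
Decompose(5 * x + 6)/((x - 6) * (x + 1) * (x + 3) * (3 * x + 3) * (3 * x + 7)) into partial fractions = 153/(800*(3*x + 7)) - 1/(24*(x + 3)) - 109/(4704*(x + 1)) - 1/(168*(x + 1)^2) + 4/(3675*(x - 6))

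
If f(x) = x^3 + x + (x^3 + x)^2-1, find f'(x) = 6*x^5 + 8*x^3 + 3*x^2 + 2*x + 1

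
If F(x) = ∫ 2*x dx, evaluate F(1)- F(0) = 1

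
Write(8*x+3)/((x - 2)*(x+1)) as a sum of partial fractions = 5/(3*(x + 1)) + 19/(3*(x - 2))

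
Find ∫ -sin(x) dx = cos(x) + C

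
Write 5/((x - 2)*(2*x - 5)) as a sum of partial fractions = 10/(2*x - 5) - 5/(x - 2)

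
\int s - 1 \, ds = s^2/2 - s + C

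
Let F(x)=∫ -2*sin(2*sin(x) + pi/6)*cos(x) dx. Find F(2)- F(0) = -sqrt(3)/2 + cos(pi/6 + 2*sin(2))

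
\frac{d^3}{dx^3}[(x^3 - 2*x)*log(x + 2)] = (6*x^3*log(x + 2) + 11*x^3 + 36*x^2*log(x + 2) + 54*x^2 + 72*x*log(x + 2) + 74*x + 48*log(x + 2) + 12)/(x^3 + 6*x^2 + 12*x + 8)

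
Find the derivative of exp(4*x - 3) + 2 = 4*exp(4*x - 3)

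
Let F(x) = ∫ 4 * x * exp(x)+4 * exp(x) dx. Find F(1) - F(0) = 4*E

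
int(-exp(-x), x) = exp(-x) + C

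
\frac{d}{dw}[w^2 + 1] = 2*w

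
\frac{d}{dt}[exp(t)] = exp(t)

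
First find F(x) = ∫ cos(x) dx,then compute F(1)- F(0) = sin(1)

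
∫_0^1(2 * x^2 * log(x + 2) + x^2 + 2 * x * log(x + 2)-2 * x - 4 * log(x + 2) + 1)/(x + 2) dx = -log(2)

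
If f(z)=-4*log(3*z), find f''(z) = 4/z^2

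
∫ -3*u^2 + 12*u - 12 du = -u^3 + 6*u^2 - 12*u + C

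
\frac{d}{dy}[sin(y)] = cos(y)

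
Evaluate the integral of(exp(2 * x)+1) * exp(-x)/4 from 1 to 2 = -E/4 - exp(-2)/4 + exp(-1)/4 + exp(2)/4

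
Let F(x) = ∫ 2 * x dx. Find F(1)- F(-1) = 0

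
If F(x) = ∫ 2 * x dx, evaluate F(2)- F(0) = 4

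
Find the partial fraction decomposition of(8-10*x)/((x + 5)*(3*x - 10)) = -76/(25*(3*x - 10)) - 58/(25*(x + 5))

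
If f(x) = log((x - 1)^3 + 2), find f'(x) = (3*x^2 - 6*x + 3)/(x^3 - 3*x^2 + 3*x + 1)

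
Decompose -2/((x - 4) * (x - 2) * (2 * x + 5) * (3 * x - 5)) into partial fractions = -54/(175*(3*x - 5)) + 16/(2925*(2*x + 5)) + 1/(9*(x - 2)) - 1/(91*(x - 4))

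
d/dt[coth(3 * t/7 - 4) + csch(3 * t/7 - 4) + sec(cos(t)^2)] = -(14*sin(t)*cos(t)*tan(cos(t)^2)*sinh(3*t/7 - 4)^2*sec(cos(t)^2) + 3*cosh(3*t/7 - 4) + 3)/(7*sinh(3*t/7 - 4)^2)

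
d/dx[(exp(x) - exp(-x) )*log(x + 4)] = (x*exp(2*x)*log(x + 4) + x*log(x + 4) + 4*exp(2*x)*log(x + 4) + exp(2*x) + 4*log(x + 4) - 1)/(x*exp(x) + 4*exp(x))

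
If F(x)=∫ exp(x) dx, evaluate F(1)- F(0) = -1 + E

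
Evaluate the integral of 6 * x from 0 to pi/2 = 3*pi^2/4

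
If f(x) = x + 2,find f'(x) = 1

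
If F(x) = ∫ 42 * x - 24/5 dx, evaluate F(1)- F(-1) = -48/5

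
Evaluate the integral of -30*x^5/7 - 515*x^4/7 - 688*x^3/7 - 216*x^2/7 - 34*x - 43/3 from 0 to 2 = -3266/3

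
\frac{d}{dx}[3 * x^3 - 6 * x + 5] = 9*x^2 - 6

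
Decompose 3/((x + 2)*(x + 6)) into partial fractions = -3/(4*(x + 6)) + 3/(4*(x + 2))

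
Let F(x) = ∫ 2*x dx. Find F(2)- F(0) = 4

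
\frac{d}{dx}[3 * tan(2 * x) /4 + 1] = 3/(2*cos(2*x)^2)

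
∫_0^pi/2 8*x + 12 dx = -9 + (-pi - 3)^2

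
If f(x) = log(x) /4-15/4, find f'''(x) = 1/(2*x^3)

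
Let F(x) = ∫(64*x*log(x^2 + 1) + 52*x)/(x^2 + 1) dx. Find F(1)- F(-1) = 0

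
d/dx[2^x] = 2^x*log(2)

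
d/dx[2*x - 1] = 2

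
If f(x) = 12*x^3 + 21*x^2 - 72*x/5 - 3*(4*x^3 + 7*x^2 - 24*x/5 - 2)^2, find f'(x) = -288*x^5 - 840*x^4 - 636*x^3/5 + 3924*x^2/5 + 1794*x/25 - 72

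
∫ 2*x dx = x^2 + C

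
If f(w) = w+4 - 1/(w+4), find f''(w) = -2/(w^3 + 12*w^2 + 48*w + 64)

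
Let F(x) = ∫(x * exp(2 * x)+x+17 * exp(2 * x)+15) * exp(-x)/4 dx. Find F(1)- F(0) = -17*exp(-1)/4 + 17*E/4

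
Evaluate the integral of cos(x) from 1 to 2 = -sin(1) + sin(2)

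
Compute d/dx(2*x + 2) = 2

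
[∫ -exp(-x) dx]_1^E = -exp(-1) + exp(-E)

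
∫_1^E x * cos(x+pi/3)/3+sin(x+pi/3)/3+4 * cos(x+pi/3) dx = -13*sin(1 + pi/3)/3 + (E/3 + 4)*sin(pi/3 + E)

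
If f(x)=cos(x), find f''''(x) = cos(x)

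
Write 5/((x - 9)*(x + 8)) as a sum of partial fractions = -5/(17*(x + 8)) + 5/(17*(x - 9))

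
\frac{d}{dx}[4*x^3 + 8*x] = 12*x^2 + 8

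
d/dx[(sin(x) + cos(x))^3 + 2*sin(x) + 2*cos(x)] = sqrt(2)*(3*sin(3*x + pi/4) + 7*cos(x + pi/4))/2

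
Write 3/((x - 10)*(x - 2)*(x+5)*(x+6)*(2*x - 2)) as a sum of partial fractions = 3/(1792*(x + 6)) - 1/(420*(x + 5)) + 1/(252*(x - 1)) - 3/(896*(x - 2)) + 1/(11520*(x - 10))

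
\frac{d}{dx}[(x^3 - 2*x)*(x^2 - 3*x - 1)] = 5*x^4 - 12*x^3 - 9*x^2 + 12*x + 2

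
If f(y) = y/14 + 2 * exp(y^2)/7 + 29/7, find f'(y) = 4*y*exp(y^2)/7 + 1/14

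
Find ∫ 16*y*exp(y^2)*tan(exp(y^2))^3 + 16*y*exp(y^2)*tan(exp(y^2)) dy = 4*tan(exp(y^2))^2 + C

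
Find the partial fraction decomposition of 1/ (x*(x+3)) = -1/(3*(x + 3)) + 1/(3*x)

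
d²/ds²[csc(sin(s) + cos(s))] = (sin(2*s) - 2*sin(2*s)/sin(sqrt(2)*sin(s + pi/4))^2 - 1 + sqrt(2)*sin(s + pi/4)*cos(sqrt(2)*sin(s + pi/4))/sin(sqrt(2)*sin(s + pi/4)) + 2/sin(sqrt(2)*sin(s + pi/4))^2)/sin(sqrt(2)*sin(s + pi/4))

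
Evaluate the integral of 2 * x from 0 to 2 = 4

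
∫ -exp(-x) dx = exp(-x) + C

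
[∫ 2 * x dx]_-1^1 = 0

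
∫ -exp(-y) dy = exp(-y) + C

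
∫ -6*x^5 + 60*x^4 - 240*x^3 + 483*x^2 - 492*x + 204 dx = -x^6 + 12*x^5 - 60*x^4 + 161*x^3 - 246*x^2 + 204*x + C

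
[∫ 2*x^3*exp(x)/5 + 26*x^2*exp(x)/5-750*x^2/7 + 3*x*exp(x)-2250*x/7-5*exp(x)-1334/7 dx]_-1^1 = -3168/7 - 43*exp(-1)/5 - 3*E/5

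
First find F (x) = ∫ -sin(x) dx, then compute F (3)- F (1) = cos(3) - cos(1)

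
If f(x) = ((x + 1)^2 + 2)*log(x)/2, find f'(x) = (2*x^2*log(x) + x^2 + 2*x*log(x) + 2*x + 3)/(2*x)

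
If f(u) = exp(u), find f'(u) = exp(u)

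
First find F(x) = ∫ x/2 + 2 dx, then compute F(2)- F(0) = 5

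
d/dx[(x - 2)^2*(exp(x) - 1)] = x^2*exp(x) - 2*x*exp(x) - 2*x + 4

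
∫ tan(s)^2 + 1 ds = tan(s) + C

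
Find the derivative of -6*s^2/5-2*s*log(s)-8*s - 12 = -12*s/5 - 2*log(s) - 10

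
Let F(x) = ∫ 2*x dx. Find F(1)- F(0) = 1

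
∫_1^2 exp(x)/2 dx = -E/2 + exp(2)/2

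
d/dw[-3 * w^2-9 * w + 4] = -6*w - 9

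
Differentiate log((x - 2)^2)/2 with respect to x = 1/(x - 2)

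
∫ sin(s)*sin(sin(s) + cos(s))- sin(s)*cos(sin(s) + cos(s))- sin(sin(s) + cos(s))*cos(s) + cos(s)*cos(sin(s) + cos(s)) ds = sqrt(2)*sin(sqrt(2)*sin(s + pi/4) + pi/4) + C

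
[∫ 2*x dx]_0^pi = pi^2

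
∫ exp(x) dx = exp(x) + C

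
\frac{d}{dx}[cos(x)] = -sin(x)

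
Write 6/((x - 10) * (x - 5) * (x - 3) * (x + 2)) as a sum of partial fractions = -1/(70*(x + 2)) + 3/(35*(x - 3)) - 3/(35*(x - 5)) + 1/(70*(x - 10))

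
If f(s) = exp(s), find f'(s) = exp(s)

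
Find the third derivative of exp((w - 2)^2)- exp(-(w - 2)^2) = (8*w^3*exp(2*w^2 - 8*w + 8) + 8*w^3 - 48*w^2*exp(2*w^2 - 8*w + 8) - 48*w^2 + 108*w*exp(2*w^2 - 8*w + 8) + 84*w - 88*exp(2*w^2 - 8*w + 8) - 40)*exp(-w^2 + 4*w - 4)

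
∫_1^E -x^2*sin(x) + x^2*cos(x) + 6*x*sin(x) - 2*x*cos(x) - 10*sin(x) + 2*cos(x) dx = -3*sin(1) - 3*cos(1) + ((-2 + E)^2 + 2)*(cos(E) + sin(E))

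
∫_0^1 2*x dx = 1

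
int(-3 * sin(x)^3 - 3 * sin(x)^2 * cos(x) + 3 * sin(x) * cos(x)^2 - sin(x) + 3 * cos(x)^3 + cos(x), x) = sqrt(2)*(5*sin(x + pi/4) - cos(3*x + pi/4))/2 + C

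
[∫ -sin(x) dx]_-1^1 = 0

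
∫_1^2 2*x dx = 3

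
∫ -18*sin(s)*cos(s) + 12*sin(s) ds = (3*cos(s) - 2)^2 + C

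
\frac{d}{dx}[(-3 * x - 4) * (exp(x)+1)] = -3*x*exp(x) - 7*exp(x) - 3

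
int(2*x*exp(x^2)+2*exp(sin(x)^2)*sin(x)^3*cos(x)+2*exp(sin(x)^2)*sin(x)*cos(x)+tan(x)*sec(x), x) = exp(x^2) + exp(sin(x)^2)*sin(x)^2 + sec(x) + C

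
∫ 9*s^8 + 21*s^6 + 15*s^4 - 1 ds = s^9 + 3*s^7 + 3*s^5 - s + C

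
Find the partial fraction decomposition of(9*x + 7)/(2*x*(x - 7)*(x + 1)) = -1/(8*(x + 1)) + 5/(8*(x - 7)) - 1/(2*x)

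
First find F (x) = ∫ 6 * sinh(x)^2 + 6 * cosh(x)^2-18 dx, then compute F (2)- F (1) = -18 - 3*sinh(2) + 3*sinh(4)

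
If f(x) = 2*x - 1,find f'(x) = 2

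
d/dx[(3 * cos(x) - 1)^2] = 6*sin(x) - 9*sin(2*x)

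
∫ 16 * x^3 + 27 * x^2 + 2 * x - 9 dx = 4*x^4 + 9*x^3 + x^2 - 9*x + C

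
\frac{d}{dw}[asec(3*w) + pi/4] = 1/(3*w^2*sqrt(1 - 1/(9*w^2)))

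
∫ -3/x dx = -3*log(x) + C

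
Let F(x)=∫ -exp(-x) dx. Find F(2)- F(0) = -1 + exp(-2)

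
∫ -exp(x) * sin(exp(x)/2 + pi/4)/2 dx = cos(exp(x)/2 + pi/4) + C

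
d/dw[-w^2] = -2*w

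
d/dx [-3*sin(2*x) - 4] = -6*cos(2*x)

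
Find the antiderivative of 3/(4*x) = 3*log(x)/4 + C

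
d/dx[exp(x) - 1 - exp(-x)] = (exp(2*x) + 1)*exp(-x)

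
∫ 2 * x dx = x^2 + C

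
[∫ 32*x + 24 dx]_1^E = -49 + (-4*E - 3)^2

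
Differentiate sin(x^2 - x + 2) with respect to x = (2*x - 1)*cos(x^2 - x + 2)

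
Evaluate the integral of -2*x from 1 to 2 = -3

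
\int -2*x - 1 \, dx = -x^2 - x + C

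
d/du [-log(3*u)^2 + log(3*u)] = (-2*log(u) - 2*log(3) + 1)/u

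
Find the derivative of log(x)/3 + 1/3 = 1/(3*x)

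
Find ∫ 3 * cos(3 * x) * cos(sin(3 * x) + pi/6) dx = sin(sin(3*x) + pi/6) + C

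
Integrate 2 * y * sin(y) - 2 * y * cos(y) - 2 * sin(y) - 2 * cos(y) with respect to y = -2*sqrt(2)*y*sin(y + pi/4) + C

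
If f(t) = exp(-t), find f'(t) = -exp(-t)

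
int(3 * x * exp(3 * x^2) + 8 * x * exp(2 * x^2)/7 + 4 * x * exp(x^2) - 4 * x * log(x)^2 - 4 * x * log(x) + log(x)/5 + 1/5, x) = -2*x^2*log(x)^2 + x*log(x)/5 + exp(3*x^2)/2 + 2*exp(2*x^2)/7 + 2*exp(x^2) + C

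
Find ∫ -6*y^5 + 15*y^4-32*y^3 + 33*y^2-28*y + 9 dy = -y^6 + 3*y^5 - 8*y^4 + 11*y^3 - 14*y^2 + 9*y + C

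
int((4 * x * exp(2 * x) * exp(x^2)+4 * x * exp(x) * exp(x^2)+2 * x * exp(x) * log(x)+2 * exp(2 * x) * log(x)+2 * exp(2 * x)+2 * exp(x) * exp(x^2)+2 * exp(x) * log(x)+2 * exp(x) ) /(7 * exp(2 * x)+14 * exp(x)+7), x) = 2*(x*log(x) + exp(x^2))*exp(x)/(7*(exp(x) + 1)) + C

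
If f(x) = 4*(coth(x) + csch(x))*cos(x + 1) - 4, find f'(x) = -4*(sin(x + 1)*sinh(x) + sin(x + 1)*sinh(2*x)/2 + cos(x + 1)*cosh(x) + cos(x + 1))/sinh(x)^2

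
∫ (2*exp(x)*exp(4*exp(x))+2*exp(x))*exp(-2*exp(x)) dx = 2*sinh(2*exp(x)) + C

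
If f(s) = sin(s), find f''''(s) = sin(s)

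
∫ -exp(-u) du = exp(-u) + C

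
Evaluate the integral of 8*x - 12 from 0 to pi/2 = -9 + (3 - pi)^2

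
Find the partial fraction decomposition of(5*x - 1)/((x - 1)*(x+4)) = 21/(5*(x + 4)) + 4/(5*(x - 1))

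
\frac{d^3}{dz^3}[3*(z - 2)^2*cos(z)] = 3*z^2*sin(z) - 12*z*sin(z) - 18*z*cos(z) - 6*sin(z) + 36*cos(z)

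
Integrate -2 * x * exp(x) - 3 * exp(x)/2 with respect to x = (1 - 4*x)*exp(x)/2 + C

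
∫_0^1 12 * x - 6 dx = 0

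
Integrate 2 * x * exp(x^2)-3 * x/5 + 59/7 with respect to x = -3*x^2/10 + 59*x/7 + exp(x^2) + C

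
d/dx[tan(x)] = cos(x)^(-2)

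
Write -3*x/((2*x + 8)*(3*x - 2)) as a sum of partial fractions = -3/(14*(3*x - 2)) - 3/(7*(x + 4))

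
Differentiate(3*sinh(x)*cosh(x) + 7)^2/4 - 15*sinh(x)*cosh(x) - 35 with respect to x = 9*sinh(4*x)/8 - 9*cosh(2*x)/2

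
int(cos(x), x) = sin(x) + C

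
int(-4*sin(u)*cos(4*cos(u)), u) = sin(4*cos(u)) + C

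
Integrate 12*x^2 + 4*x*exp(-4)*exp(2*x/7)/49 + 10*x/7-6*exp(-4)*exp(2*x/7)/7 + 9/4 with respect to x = 4*x^3 + 5*x^2/7 + 9*x/4 + 2*(x - 14)*exp(2*x/7 - 4)/7 + C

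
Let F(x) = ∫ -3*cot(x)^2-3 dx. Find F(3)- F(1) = 3*cot(3) - 3*cot(1)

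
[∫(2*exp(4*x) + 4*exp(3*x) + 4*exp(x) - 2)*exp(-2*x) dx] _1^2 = -(-exp(-1) + 2 + E)^2 + (-exp(-2) + 2 + exp(2))^2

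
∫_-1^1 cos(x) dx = 2*sin(1)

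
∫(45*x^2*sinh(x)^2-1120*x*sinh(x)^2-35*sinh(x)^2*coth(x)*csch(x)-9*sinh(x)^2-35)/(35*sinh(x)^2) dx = 3*x^3/7 - 16*x^2 - 9*x/35 + coth(x) + csch(x) + C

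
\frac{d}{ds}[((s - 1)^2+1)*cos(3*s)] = -3*s^2*sin(3*s) + 6*s*sin(3*s) + 2*s*cos(3*s) - 6*sin(3*s) - 2*cos(3*s)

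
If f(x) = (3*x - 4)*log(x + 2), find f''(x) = (3*x + 16)/(x^2 + 4*x + 4)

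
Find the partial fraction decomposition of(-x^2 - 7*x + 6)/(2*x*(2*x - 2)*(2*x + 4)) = 1/(3*(x + 2)) - 1/(12*(x - 1)) - 3/(8*x)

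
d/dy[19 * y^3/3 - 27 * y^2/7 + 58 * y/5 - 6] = 19*y^2 - 54*y/7 + 58/5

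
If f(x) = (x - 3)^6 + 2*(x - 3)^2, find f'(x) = 6*x^5 - 90*x^4 + 540*x^3 - 1620*x^2 + 2434*x - 1470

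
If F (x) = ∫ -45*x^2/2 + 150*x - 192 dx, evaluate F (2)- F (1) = -39/2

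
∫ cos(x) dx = sin(x) + C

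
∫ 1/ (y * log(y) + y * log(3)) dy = log(log(3*y)) + C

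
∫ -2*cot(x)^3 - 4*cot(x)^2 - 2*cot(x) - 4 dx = (cot(x) + 2)^2 + C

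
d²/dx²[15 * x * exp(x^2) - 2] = 60*x^3*exp(x^2) + 90*x*exp(x^2)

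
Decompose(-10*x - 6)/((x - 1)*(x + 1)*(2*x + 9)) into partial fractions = 156/(77*(2*x + 9)) - 2/(7*(x + 1)) - 8/(11*(x - 1))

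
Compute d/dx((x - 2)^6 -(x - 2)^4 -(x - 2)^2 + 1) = 6*x^5 - 60*x^4 + 236*x^3 - 456*x^2 + 430*x - 156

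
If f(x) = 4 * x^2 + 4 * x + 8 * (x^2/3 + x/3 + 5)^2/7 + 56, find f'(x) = 32*x^3/63 + 16*x^2/21 + 1000*x/63 + 164/21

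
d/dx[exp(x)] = exp(x)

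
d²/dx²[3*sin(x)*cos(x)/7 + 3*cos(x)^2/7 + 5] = -6*sqrt(2)*sin(2*x + pi/4)/7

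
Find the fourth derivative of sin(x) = sin(x)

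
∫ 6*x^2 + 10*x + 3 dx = 2*x^3 + 5*x^2 + 3*x + C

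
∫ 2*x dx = x^2 + C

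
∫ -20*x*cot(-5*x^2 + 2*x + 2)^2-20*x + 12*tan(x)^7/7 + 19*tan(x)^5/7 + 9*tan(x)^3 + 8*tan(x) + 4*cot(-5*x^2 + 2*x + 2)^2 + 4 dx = 2*tan(x)^6/7 + tan(x)^4/4 + 4*tan(x)^2 - 2*cot(-5*x^2 + 2*x + 2) + C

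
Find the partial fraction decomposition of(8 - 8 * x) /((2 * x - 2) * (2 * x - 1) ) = -4/(2*x - 1)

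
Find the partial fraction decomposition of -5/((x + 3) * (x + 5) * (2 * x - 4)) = -5/(28*(x + 5)) + 1/(4*(x + 3)) - 1/(14*(x - 2))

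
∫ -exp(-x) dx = exp(-x) + C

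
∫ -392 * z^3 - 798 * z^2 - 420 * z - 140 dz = -98*z^4 - 266*z^3 - 210*z^2 - 140*z + C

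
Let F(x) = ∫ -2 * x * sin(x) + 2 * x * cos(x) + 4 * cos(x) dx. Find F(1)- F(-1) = 4*cos(1) + 4*sin(1)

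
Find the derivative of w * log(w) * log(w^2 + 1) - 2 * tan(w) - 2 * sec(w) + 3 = (w^2*log(w)*log(w^2 + 1) + 2*w^2*log(w) + w^2*log(w^2 + 1) - 2*w^2*sin(w)/cos(w)^2 - 2*w^2/cos(w)^2 + log(w)*log(w^2 + 1) + log(w^2 + 1) - 2*sin(w)/cos(w)^2 - 2/cos(w)^2)/(w^2 + 1)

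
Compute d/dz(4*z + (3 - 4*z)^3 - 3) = -192*z^2 + 288*z - 104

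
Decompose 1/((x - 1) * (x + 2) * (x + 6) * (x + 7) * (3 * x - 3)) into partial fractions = 1/(960*(x + 7)) - 1/(588*(x + 6)) + 1/(540*(x + 2)) - 101/(84672*(x - 1)) + 1/(504*(x - 1)^2)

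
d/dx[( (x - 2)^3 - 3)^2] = 6*x^5 - 60*x^4 + 240*x^3 - 498*x^2 + 552*x - 264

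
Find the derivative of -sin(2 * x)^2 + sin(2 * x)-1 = -2*sin(4*x) + 2*cos(2*x)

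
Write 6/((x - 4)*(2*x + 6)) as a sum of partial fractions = -3/(7*(x + 3)) + 3/(7*(x - 4))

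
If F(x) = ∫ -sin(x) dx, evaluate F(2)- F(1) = -cos(1) + cos(2)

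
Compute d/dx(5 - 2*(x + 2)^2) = -4*x - 8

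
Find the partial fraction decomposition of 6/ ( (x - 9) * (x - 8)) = -6/(x - 8) + 6/(x - 9)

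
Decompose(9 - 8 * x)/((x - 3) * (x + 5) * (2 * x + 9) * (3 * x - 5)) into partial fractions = 117/(2960*(3*x - 5)) + 24/(37*(2*x + 9)) - 49/(160*(x + 5)) - 1/(32*(x - 3))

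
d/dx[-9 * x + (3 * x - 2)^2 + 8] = 18*x - 21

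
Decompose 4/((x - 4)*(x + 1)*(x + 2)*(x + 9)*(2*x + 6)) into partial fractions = 1/(2184*(x + 9)) - 1/(42*(x + 3)) + 1/(21*(x + 2)) - 1/(40*(x + 1)) + 1/(1365*(x - 4))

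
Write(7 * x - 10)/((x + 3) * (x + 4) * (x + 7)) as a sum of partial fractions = -59/(12*(x + 7)) + 38/(3*(x + 4)) - 31/(4*(x + 3))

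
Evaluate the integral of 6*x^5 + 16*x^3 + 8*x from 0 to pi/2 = (pi + pi^3/8)^2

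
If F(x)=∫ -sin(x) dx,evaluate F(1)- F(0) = -1 + cos(1)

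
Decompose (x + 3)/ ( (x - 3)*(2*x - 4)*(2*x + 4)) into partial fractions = 1/(80*(x + 2)) - 5/(16*(x - 2)) + 3/(10*(x - 3))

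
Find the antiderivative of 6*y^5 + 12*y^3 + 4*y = y^6 + 3*y^4 + 2*y^2 + C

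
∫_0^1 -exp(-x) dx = -1 + exp(-1)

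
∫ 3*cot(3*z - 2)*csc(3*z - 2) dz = -csc(3*z - 2) + C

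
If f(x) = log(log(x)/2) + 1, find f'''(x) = (2*log(x)^2 + 3*log(x) + 2)/(x^3*log(x)^3)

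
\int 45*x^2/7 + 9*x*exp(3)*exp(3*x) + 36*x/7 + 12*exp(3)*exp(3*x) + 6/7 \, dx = 15*x^3/7 + 18*x^2/7 + 6*x/7 + 3*(x + 1)*exp(3*x + 3) + C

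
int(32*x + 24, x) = 16*x^2 + 24*x + C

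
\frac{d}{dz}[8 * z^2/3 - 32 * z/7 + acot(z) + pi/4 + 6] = (112*z^3 - 96*z^2 + 112*z - 117)/(21*z^2 + 21)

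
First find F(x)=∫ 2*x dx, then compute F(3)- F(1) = 8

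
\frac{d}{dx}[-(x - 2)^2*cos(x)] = x^2*sin(x) - 4*x*sin(x) - 2*x*cos(x) + 4*sin(x) + 4*cos(x)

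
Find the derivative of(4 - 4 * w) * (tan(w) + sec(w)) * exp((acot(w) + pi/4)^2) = 2*(2*w^3 + 2*w^2*cos(w) - 2*w^2 - 4*w*cos(w)*acot(w) - pi*w*cos(w) + 2*w + 4*cos(w)*acot(w) + 2*cos(w) + pi*cos(w) - 2)*exp(pi^2/16)*exp(pi*acot(w)/2)*exp(acot(w)^2)/((w^2 + 1)*(sin(w) - 1))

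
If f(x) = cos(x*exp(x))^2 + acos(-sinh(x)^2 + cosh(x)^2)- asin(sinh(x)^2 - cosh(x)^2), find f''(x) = -(2*x^2*exp(x)*cos(2*x*exp(x)) + 4*x*exp(x)*cos(2*x*exp(x)) + x*sin(2*x*exp(x)) + 2*exp(x)*cos(2*x*exp(x)) + 2*sin(2*x*exp(x)))*exp(x)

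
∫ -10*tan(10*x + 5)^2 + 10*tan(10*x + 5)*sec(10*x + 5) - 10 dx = -tan(10*x + 5) + sec(10*x + 5) + C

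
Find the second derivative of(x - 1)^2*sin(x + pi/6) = -x^2*sin(x + pi/6) + 2*x*sin(x + pi/6) + 4*x*cos(x + pi/6) + sin(x + pi/6) - 4*cos(x + pi/6)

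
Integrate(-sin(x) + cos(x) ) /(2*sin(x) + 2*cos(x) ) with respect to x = log(sin(x + pi/4))/2 + C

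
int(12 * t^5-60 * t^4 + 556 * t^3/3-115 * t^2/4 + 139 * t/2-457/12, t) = 2*t^6 - 12*t^5 + 139*t^4/3 - 115*t^3/12 + 139*t^2/4 - 457*t/12 + C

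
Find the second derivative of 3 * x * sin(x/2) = -3*x*sin(x/2)/4 + 3*cos(x/2)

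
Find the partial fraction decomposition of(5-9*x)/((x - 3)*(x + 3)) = -16/(3*(x + 3)) - 11/(3*(x - 3))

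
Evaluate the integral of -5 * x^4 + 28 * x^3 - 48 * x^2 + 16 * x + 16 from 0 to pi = (-2 + pi)^3*(-pi^2 + 2 + pi) + 16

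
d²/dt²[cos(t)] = -cos(t)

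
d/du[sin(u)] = cos(u)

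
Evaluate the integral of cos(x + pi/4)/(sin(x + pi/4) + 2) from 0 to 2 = -log(sqrt(2)/2 + 2) + log(sin(pi/4 + 2) + 2)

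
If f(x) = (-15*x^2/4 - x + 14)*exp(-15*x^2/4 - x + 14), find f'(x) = (225*x^3 + 90*x^2 - 892*x - 120)*exp(-15*x^2/4 - x + 14)/8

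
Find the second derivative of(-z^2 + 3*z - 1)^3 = -30*z^4 + 180*z^3 - 360*z^2 + 270*z - 60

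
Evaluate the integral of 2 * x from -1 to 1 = 0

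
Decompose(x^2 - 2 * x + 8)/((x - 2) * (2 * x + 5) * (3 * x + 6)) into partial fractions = 77/(27*(2*x + 5)) - 4/(3*(x + 2)) + 2/(27*(x - 2))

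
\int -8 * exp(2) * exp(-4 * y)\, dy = 2*exp(2 - 4*y) + C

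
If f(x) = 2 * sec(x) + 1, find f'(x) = 2*tan(x)*sec(x)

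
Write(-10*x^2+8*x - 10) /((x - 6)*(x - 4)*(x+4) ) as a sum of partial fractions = -101/(40*(x + 4)) + 69/(8*(x - 4)) - 161/(10*(x - 6))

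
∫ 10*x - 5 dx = 5*x^2 - 5*x + C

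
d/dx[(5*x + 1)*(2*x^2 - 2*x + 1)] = 30*x^2 - 16*x + 3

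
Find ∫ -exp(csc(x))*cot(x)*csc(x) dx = exp(csc(x)) + C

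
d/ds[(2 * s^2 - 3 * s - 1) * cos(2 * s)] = -4*s^2*sin(2*s) + 6*s*sin(2*s) + 4*s*cos(2*s) + 2*sin(2*s) - 3*cos(2*s)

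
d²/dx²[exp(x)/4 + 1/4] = exp(x)/4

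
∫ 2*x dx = x^2 + C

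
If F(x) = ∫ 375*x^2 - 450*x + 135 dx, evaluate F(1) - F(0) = 35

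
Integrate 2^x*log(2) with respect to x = 2^x + C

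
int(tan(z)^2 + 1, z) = tan(z) + C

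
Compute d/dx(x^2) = 2*x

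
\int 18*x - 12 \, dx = 9*x^2 - 12*x + C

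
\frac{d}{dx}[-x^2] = -2*x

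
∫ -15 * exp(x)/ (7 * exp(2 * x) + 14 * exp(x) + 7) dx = (13*exp(x) + 28)/(7*(exp(x) + 1)) + C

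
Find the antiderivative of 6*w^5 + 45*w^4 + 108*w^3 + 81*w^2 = w^6 + 9*w^5 + 27*w^4 + 27*w^3 + C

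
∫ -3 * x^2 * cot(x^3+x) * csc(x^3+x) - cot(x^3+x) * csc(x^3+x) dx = csc(x^3 + x) + C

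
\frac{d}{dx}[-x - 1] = -1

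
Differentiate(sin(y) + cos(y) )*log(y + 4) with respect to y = sqrt(2)*(y*log(y + 4)*cos(y + pi/4) + 4*log(y + 4)*cos(y + pi/4) + sin(y + pi/4))/(y + 4)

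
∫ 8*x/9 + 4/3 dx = 4*x^2/9 + 4*x/3 + C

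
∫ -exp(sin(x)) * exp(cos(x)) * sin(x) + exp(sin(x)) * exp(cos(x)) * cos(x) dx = exp(sqrt(2)*sin(x + pi/4)) + C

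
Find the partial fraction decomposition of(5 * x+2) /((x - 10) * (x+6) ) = 7/(4*(x + 6)) + 13/(4*(x - 10))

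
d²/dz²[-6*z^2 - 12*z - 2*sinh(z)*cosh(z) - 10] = -4*sinh(2*z) - 12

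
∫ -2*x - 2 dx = -x^2 - 2*x + C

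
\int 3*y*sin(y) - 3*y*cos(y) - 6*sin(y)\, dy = -3*sqrt(2)*(y - 1)*sin(y + pi/4) + C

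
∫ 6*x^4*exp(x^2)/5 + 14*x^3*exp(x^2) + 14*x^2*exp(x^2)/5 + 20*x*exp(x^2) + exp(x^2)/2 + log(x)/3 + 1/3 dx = x*log(x)/3 + (6*x^3 + 70*x^2 + 5*x + 30)*exp(x^2)/10 + C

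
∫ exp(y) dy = exp(y) + C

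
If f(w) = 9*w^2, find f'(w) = 18*w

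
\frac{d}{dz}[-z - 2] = -1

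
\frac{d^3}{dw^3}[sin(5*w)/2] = -125*cos(5*w)/2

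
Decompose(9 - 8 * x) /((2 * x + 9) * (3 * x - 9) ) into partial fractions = -2/(2*x + 9) - 1/(3*(x - 3))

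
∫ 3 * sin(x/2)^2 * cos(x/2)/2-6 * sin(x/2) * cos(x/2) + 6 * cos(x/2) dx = (sin(x/2) - 2)^3 + C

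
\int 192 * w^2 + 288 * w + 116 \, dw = 64*w^3 + 144*w^2 + 116*w + C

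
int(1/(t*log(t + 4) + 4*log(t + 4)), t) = log(log(t + 4)) + C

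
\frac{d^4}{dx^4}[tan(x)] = 24*tan(x)^5 + 40*tan(x)^3 + 16*tan(x)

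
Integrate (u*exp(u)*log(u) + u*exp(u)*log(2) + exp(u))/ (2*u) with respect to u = exp(u)*log(2*u)/2 + C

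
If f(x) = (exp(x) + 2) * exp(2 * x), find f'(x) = 3*exp(3*x) + 4*exp(2*x)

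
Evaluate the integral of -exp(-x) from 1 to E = -exp(-1) + exp(-E)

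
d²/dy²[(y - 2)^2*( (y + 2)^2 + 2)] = 12*y^2 - 12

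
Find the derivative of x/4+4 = 1/4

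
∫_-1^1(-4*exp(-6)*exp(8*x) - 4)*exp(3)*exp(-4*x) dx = -exp(7) - E + exp(-7) + exp(-1)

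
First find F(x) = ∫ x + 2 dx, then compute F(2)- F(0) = 6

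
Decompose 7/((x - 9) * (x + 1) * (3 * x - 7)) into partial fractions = -63/(200*(3*x - 7)) + 7/(100*(x + 1)) + 7/(200*(x - 9))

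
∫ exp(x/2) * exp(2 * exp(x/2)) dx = exp(2*exp(x/2)) + C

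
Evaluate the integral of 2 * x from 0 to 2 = 4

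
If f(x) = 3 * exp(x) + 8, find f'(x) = 3*exp(x)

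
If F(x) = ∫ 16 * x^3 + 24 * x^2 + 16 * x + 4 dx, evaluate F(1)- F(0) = 24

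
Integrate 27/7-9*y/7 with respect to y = -9*y^2/14 + 27*y/7 + C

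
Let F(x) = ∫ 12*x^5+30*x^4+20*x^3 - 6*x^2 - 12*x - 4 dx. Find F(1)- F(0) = 1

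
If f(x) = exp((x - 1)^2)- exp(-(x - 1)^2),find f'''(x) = (8*x^3*exp(2*x^2 - 4*x + 2) + 8*x^3 - 24*x^2*exp(2*x^2 - 4*x + 2) - 24*x^2 + 36*x*exp(2*x^2 - 4*x + 2) + 12*x - 20*exp(2*x^2 - 4*x + 2) + 4)*exp(-x^2 + 2*x - 1)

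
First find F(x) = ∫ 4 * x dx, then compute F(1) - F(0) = 2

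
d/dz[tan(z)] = cos(z)^(-2)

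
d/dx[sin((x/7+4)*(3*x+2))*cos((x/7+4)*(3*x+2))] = 2*(3*x + 43)*cos(2*(3*x^2/7 + 86*x/7 + 8))/7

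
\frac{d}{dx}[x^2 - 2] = 2*x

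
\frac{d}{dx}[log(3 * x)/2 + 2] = 1/(2*x)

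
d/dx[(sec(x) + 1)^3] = 3*(cos(x) + 1)^2*sin(x)/cos(x)^4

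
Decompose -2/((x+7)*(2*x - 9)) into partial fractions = -4/(23*(2*x - 9)) + 2/(23*(x + 7))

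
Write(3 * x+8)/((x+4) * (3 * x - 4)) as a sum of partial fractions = 9/(4*(3*x - 4)) + 1/(4*(x + 4))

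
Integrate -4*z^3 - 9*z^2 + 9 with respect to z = -z^4 - 3*z^3 + 9*z + C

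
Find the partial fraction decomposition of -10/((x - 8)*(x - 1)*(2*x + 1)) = -40/(51*(2*x + 1)) + 10/(21*(x - 1)) - 10/(119*(x - 8))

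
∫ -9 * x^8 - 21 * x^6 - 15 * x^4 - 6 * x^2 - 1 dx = -x^9 - 3*x^7 - 3*x^5 - 2*x^3 - x + C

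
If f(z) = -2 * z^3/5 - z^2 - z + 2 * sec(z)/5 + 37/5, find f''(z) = -12*z/5 - 2 - 2/(5*cos(z)) + 4/(5*cos(z)^3)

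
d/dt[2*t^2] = 4*t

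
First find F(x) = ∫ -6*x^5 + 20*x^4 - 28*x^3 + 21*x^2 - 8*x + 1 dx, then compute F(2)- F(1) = -6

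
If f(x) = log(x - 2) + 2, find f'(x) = 1/(x - 2)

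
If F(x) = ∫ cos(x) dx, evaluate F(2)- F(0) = sin(2)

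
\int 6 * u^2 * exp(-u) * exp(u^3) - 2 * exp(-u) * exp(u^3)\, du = 2*exp(u*(u^2 - 1)) + C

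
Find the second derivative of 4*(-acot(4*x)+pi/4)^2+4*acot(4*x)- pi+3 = (1024*x*acot(4*x) - 256*pi*x + 512*x + 128)/(256*x^4 + 32*x^2 + 1)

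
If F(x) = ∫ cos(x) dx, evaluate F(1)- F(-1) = 2*sin(1)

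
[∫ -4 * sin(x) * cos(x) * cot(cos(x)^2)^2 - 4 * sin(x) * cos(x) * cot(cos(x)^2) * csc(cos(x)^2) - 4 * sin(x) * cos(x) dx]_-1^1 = 0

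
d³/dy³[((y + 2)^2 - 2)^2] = 24*y + 48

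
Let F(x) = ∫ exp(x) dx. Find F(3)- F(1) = -E + exp(3)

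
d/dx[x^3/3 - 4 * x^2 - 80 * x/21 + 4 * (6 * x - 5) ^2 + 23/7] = x^2 + 280*x - 5120/21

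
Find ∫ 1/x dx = log(2*x) + C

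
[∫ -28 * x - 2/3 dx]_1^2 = -128/3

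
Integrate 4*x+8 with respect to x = 2*x^2 + 8*x + C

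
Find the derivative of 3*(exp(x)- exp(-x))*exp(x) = 6*exp(2*x)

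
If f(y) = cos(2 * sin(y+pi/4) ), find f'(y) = -2*sin(2*sin(y + pi/4))*cos(y + pi/4)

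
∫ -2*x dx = -x^2 + C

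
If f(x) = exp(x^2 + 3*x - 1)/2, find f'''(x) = 4*x^3*exp(x^2 + 3*x - 1) + 18*x^2*exp(x^2 + 3*x - 1) + 33*x*exp(x^2 + 3*x - 1) + 45*exp(x^2 + 3*x - 1)/2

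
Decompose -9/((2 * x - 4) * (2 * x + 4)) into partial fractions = 9/(16*(x + 2)) - 9/(16*(x - 2))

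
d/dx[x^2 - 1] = 2*x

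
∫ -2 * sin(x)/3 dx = 2*cos(x)/3 + C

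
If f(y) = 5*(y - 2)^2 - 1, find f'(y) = 10*y - 20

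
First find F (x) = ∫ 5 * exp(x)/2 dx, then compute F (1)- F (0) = -5/2 + 5*E/2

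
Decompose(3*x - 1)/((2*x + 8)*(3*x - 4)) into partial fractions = 9/(32*(3*x - 4)) + 13/(32*(x + 4))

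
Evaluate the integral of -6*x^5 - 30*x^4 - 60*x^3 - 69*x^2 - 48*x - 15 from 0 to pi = -(1 + pi)^6 - 3*(1 + pi)^3 + 4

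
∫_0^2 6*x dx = 12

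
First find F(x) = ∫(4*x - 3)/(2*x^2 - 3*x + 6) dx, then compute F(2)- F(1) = -log(5) + log(8)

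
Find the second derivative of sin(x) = -sin(x)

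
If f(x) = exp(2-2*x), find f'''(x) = -8*exp(2 - 2*x)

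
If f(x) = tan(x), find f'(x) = cos(x)^(-2)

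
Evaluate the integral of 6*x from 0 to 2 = 12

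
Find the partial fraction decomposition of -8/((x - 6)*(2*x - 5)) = 16/(7*(2*x - 5)) - 8/(7*(x - 6))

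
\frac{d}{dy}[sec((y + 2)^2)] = 2*y*tan(y^2 + 4*y + 4)*sec(y^2 + 4*y + 4) + 4*tan(y^2 + 4*y + 4)*sec(y^2 + 4*y + 4)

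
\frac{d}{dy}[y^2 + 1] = 2*y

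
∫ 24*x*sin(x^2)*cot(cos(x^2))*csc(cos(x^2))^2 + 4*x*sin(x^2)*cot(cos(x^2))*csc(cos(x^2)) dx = 2*(3*csc(cos(x^2)) + 1)*csc(cos(x^2)) + C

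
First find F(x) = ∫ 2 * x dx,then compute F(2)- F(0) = 4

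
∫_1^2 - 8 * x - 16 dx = -28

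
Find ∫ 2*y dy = y^2 + C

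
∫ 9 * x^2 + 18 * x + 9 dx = 3*x^3 + 9*x^2 + 9*x + C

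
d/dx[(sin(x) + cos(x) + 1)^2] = 2*cos(2*x) + 2*sqrt(2)*cos(x + pi/4)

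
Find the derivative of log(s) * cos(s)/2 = (-s*log(s)*sin(s) + cos(s))/(2*s)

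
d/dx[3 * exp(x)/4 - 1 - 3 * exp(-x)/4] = (3*exp(2*x) + 3)*exp(-x)/4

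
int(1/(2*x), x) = log(3*x)/2 + C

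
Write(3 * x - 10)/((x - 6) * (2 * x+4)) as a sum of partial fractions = 1/(x + 2) + 1/(2*(x - 6))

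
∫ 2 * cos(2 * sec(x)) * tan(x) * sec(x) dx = sin(2*sec(x)) + C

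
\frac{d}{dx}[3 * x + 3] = 3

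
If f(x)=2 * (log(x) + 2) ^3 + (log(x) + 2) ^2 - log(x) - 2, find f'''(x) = (12*log(x)^2 + 16*log(x) - 12)/x^3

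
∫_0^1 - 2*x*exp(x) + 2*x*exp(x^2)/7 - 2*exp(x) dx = -13*E/7 - 1/7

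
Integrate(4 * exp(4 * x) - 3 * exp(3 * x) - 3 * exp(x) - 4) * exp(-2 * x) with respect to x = 8*sinh(x)^2 - 6*sinh(x) + C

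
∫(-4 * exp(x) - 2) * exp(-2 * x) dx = (2 + exp(-x))^2 + C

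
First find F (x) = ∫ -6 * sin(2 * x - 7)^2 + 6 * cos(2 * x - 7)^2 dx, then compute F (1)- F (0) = -3*sin(10)/2 + 3*sin(14)/2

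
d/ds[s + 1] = 1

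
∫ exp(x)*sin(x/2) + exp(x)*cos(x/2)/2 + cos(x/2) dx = (exp(x) + 2)*sin(x/2) + C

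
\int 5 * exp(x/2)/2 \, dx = 5*exp(x/2) + C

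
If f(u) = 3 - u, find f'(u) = -1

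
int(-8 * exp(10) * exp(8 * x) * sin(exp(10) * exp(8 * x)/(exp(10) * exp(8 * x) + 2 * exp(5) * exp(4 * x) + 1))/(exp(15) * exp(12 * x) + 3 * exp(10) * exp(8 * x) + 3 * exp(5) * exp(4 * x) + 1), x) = cos(exp(8*x + 10)/(exp(4*x + 5) + 1)^2) + C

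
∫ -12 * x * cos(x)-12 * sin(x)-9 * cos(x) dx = (-12*x - 9)*sin(x) + C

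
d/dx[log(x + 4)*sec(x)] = (x*log(x + 4)*tan(x)*sec(x) + 4*log(x + 4)*tan(x)*sec(x) + sec(x))/(x + 4)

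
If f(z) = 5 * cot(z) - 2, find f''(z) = 10*cos(z)/sin(z)^3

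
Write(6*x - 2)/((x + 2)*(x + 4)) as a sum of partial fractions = 13/(x + 4) - 7/(x + 2)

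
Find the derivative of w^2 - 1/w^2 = (2*w^4 + 2)/w^3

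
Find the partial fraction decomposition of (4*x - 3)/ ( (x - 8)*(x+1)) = 7/(9*(x + 1)) + 29/(9*(x - 8))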